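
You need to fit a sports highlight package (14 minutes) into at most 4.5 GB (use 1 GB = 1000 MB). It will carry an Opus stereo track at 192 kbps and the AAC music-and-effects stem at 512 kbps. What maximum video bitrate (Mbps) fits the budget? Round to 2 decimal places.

42.15 Mbps

Budget: 4.5 GB = 36000.0 Mb.
14 min = 840 s
Total bitrate budget: 36000.0 Mb / 840 s = 42.857 Mbps.
Audio total: 192 + 512 = 704 kbps = 0.704 Mbps.
Video: 42.857 − 0.704 = 42.153 Mbps.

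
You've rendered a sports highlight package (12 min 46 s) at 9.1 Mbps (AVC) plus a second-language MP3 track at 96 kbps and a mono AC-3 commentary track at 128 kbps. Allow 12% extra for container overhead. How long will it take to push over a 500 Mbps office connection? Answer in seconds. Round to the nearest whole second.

12 min 46 s = 766 s
Audio total: 96 + 128 = 224 kbps = 0.224 Mbps.
Total bitrate: 9.324 Mbps.
File: 9.324 Mbps × 766 s = 7142.2 Mb.
With 12% container overhead: ×1.12. → 7999.2 Mb.
At 500 Mbps: 7999.2 / 500 = 16.0 s ≈ 16 seconds.

16 seconds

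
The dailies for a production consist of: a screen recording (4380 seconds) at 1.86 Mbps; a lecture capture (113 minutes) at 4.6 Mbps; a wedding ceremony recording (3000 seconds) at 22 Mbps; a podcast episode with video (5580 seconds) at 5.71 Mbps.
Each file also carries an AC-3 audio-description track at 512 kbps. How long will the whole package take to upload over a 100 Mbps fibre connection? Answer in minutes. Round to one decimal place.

24.6 minutes

Audio: 512 kbps = 0.512 Mbps.
screen recording: 2.372 Mbps × 4380 s = 10389.4 Mb
lecture capture: 5.112 Mbps × 6780 s = 34659.4 Mb
wedding ceremony recording: 22.512 Mbps × 3000 s = 67536.0 Mb
podcast episode with video: 6.222 Mbps × 5580 s = 34718.8 Mb
Total: 147303.5 Mb = 18412.9 MB.
At 100 Mbps: 147303.5 / 100 = 1473 s ≈ 24.6 minutes.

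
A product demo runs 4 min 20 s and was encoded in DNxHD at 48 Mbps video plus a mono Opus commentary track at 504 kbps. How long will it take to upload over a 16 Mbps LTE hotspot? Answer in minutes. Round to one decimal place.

4 min 20 s = 260 s
Audio: 504 kbps = 0.504 Mbps.
Total bitrate: 48.504 Mbps.
File: 48.504 Mbps × 260 s = 12611.0 Mb.
At 16 Mbps: 12611.0 / 16 = 788.2 s ≈ 13.1 minutes.

13.1 minutes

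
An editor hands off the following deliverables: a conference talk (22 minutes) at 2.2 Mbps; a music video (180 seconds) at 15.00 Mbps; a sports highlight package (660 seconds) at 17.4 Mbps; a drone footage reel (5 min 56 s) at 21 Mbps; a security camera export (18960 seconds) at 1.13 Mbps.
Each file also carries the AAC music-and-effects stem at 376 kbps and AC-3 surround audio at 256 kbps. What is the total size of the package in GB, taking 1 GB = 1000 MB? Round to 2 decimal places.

7.45 GB

Audio total: 376 + 256 = 632 kbps = 0.632 Mbps.
conference talk: 2.832 Mbps × 1320 s = 3738.2 Mb
music video: 15.632 Mbps × 180 s = 2813.8 Mb
sports highlight package: 18.032 Mbps × 660 s = 11901.1 Mb
drone footage reel: 21.632 Mbps × 356 s = 7701.0 Mb
security camera export: 1.762 Mbps × 18960 s = 33407.5 Mb
Total: 59561.6 Mb = 7445.2 MB.
= 7.445 GB.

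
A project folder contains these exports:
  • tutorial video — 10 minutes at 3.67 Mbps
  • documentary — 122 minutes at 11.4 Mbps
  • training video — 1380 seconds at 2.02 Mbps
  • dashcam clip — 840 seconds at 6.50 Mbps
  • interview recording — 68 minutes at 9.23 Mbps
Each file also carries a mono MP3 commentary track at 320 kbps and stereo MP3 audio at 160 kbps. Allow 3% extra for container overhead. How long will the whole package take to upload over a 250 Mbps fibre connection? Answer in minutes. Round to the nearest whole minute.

10 minutes

Audio total: 320 + 160 = 480 kbps = 0.480 Mbps.
tutorial video: 4.150 Mbps × 600 s × 1.03 = 2564.7 Mb
documentary: 11.880 Mbps × 7320 s × 1.03 = 89570.4 Mb
training video: 2.500 Mbps × 1380 s × 1.03 = 3553.5 Mb
dashcam clip: 6.980 Mbps × 840 s × 1.03 = 6039.1 Mb
interview recording: 9.710 Mbps × 4080 s × 1.03 = 40805.3 Mb
Total: 142533.0 Mb = 17816.6 MB.
At 250 Mbps: 142533.0 / 250 = 570 s ≈ 9.5 minutes.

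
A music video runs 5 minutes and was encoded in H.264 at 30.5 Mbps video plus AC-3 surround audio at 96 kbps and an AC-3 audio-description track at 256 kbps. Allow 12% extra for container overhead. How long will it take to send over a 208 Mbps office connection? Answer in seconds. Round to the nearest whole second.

5 min = 300 s
Audio total: 96 + 256 = 352 kbps = 0.352 Mbps.
Total bitrate: 30.852 Mbps.
File: 30.852 Mbps × 300 s = 9255.6 Mb.
With 12% container overhead: ×1.12. → 10366.3 Mb.
At 208 Mbps: 10366.3 / 208 = 49.8 s ≈ 49.8 seconds.

50 seconds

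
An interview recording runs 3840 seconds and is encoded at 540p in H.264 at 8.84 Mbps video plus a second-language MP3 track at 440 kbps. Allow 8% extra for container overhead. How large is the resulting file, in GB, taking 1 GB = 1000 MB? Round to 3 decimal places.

4.811 GB

Audio: 440 kbps = 0.440 Mbps.
Total bitrate: 8.84 + 0.440 = 9.280 Mbps.
Stream data: 9.280 Mbps × 3840 s = 35635.2 Mb.
With 8% container overhead: ×1.08.
38,486 Mb ÷ 8 = 4,811 MB → 4.811 GB.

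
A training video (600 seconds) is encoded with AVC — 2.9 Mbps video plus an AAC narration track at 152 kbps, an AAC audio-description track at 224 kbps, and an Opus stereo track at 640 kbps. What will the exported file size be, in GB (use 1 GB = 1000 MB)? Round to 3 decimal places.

Audio total: 152 + 224 + 640 = 1016 kbps = 1.016 Mbps.
Total bitrate: 2.9 + 1.016 = 3.916 Mbps.
Stream data: 3.916 Mbps × 600 s = 2349.6 Mb.
2,350 Mb ÷ 8 = 293.7 MB → 0.2937 GB.

0.294 GB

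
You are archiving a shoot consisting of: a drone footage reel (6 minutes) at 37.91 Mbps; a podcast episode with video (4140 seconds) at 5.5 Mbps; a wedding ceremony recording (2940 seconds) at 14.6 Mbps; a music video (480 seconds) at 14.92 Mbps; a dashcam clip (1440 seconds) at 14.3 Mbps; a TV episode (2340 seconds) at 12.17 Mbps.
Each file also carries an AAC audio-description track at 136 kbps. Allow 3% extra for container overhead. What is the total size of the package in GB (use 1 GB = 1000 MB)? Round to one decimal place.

Audio: 136 kbps = 0.136 Mbps.
drone footage reel: 38.046 Mbps × 360 s × 1.03 = 14107.5 Mb
podcast episode with video: 5.636 Mbps × 4140 s × 1.03 = 24033.0 Mb
wedding ceremony recording: 14.736 Mbps × 2940 s × 1.03 = 44623.6 Mb
music video: 15.056 Mbps × 480 s × 1.03 = 7443.7 Mb
dashcam clip: 14.436 Mbps × 1440 s × 1.03 = 21411.5 Mb
TV episode: 12.306 Mbps × 2340 s × 1.03 = 29659.9 Mb
Total: 141279.1 Mb = 17659.9 MB.
= 17.66 GB.

17.7 GB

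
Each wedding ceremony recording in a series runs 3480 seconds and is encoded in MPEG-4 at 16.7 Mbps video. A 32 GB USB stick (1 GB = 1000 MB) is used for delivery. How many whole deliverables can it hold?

4

Per item: 16.700 Mbps × 3480 s = 58,116 Mb = 7,264 MB.
Capacity: 32 GB = 256,000 Mb; 4.40 items → 4 complete.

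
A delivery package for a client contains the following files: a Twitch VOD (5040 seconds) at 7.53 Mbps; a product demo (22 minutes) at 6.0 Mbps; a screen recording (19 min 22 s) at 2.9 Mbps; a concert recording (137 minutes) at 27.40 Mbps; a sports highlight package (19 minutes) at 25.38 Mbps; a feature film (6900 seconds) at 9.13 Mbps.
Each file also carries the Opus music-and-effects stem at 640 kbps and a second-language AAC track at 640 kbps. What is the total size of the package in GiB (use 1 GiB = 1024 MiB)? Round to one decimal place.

Audio total: 640 + 640 = 1280 kbps = 1.280 Mbps.
Twitch VOD: 8.810 Mbps × 5040 s = 44402.4 Mb
product demo: 7.280 Mbps × 1320 s = 9609.6 Mb
screen recording: 4.180 Mbps × 1162 s = 4857.2 Mb
concert recording: 28.680 Mbps × 8220 s = 235749.6 Mb
sports highlight package: 26.660 Mbps × 1140 s = 30392.4 Mb
feature film: 10.410 Mbps × 6900 s = 71829.0 Mb
Total: 396840.2 Mb = 49605.0 MB.
= 46.20 GiB.

46.2 GiB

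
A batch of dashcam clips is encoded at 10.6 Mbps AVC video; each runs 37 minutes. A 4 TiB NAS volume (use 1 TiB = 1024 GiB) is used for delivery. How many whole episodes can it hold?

37 min = 2220 s
Per item: 10.600 Mbps × 2220 s = 23,532 Mb = 2,942 MB.
Capacity: 4 TiB = 35,184,372 Mb; 1495.17 items → 1495 complete.

1495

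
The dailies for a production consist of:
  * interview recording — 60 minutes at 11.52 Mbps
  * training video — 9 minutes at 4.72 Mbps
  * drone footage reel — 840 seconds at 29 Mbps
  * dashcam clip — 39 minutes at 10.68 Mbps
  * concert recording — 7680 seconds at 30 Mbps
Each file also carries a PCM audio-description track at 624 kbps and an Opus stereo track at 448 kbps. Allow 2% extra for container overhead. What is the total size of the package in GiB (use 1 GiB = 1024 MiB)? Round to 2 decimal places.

Audio total: 624 + 448 = 1072 kbps = 1.072 Mbps.
interview recording: 12.592 Mbps × 3600 s × 1.02 = 46237.8 Mb
training video: 5.792 Mbps × 540 s × 1.02 = 3190.2 Mb
drone footage reel: 30.072 Mbps × 840 s × 1.02 = 25765.7 Mb
dashcam clip: 11.752 Mbps × 2340 s × 1.02 = 28049.7 Mb
concert recording: 31.072 Mbps × 7680 s × 1.02 = 243405.6 Mb
Total: 346649.0 Mb = 43331.1 MB.
= 40.36 GiB.

40.36 GiB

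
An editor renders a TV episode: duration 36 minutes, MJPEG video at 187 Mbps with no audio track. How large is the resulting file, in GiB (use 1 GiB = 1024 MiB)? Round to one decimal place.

47.0 GiB

36 min = 2160 s
Total bitrate: 187 Mbps.
Stream data: 187.000 Mbps × 2160 s = 403920.0 Mb.
403,920 Mb = 50,490,000,000 bytes ÷ 1,073,741,824 = 47.02 GiB.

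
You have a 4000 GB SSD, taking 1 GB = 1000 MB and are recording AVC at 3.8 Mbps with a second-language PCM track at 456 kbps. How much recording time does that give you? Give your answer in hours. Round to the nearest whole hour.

2089 hours

Audio: 456 kbps = 0.456 Mbps.
Total bitrate: 3.8 + 0.456 = 4.256 Mbps.
Capacity: 4000 GB = 32,000,000 Mb.
Recording time: 32,000,000 / 4.256 = 7,518,797 s ≈ 2,089 hours.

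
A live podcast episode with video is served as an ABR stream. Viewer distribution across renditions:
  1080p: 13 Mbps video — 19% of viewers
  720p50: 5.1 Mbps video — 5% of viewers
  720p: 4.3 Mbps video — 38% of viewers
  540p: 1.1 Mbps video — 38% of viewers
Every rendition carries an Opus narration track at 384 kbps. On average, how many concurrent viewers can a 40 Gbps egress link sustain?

7750

Audio: 384 kbps = 0.384 Mbps.
Average per-viewer bitrate: 0.19×13.384 + 0.05×5.484 + 0.38×4.684 + 0.38×1.484 = 5.161 Mbps.
40 Gbps = 40,000 Mbps; 40,000 / 5.161 = 7750.44 → 7750.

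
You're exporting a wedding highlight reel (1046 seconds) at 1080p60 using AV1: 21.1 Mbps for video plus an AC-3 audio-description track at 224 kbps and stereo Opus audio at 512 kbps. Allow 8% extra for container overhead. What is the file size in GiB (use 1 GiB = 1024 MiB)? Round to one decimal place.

Audio total: 224 + 512 = 736 kbps = 0.736 Mbps.
Total bitrate: 21.1 + 0.736 = 21.836 Mbps.
Stream data: 21.836 Mbps × 1046 s = 22840.5 Mb.
With 8% container overhead: ×1.08.
24,668 Mb = 3,083,461,560 bytes ÷ 1,073,741,824 = 2.872 GiB.

2.9 GiB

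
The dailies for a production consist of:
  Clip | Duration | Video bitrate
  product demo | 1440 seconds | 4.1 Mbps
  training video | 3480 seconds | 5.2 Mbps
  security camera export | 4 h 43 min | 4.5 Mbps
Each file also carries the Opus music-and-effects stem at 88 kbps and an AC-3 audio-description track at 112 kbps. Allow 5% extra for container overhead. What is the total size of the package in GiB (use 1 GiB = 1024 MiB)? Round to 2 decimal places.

Audio total: 88 + 112 = 200 kbps = 0.200 Mbps.
product demo: 4.300 Mbps × 1440 s × 1.05 = 6501.6 Mb
training video: 5.400 Mbps × 3480 s × 1.05 = 19731.6 Mb
security camera export: 4.700 Mbps × 16980 s × 1.05 = 83796.3 Mb
Total: 110029.5 Mb = 13753.7 MB.
= 12.81 GiB.

12.81 GiB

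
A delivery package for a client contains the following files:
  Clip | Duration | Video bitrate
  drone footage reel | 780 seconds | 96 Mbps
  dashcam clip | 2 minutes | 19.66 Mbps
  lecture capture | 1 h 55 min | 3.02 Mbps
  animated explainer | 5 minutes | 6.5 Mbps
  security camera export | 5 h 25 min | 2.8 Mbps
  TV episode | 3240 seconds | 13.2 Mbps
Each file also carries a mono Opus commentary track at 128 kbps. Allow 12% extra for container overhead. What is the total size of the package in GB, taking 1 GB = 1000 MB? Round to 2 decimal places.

Audio: 128 kbps = 0.128 Mbps.
drone footage reel: 96.128 Mbps × 780 s × 1.12 = 83977.4 Mb
dashcam clip: 19.788 Mbps × 120 s × 1.12 = 2659.5 Mb
lecture capture: 3.148 Mbps × 6900 s × 1.12 = 24327.7 Mb
animated explainer: 6.628 Mbps × 300 s × 1.12 = 2227.0 Mb
security camera export: 2.928 Mbps × 19500 s × 1.12 = 63947.5 Mb
TV episode: 13.328 Mbps × 3240 s × 1.12 = 48364.6 Mb
Total: 225503.8 Mb = 28188.0 MB.
= 28.19 GB.

28.19 GB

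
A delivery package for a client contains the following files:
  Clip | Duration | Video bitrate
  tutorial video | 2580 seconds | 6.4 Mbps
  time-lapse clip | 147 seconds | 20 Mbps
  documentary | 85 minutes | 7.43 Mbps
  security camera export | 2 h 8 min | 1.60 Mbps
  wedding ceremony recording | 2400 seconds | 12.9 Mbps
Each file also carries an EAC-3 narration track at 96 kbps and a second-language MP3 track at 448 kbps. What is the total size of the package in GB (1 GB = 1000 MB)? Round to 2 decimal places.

13.79 GB

Audio total: 96 + 448 = 544 kbps = 0.544 Mbps.
tutorial video: 6.944 Mbps × 2580 s = 17915.5 Mb
time-lapse clip: 20.544 Mbps × 147 s = 3020.0 Mb
documentary: 7.974 Mbps × 5100 s = 40667.4 Mb
security camera export: 2.144 Mbps × 7680 s = 16465.9 Mb
wedding ceremony recording: 13.444 Mbps × 2400 s = 32265.6 Mb
Total: 110334.4 Mb = 13791.8 MB.
= 13.79 GB.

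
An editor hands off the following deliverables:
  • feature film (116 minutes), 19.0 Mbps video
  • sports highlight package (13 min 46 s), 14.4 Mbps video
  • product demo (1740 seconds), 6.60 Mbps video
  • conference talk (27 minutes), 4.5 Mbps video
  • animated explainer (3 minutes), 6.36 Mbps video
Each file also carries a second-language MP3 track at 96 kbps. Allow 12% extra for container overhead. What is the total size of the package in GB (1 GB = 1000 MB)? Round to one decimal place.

Audio: 96 kbps = 0.096 Mbps.
feature film: 19.096 Mbps × 6960 s × 1.12 = 148857.1 Mb
sports highlight package: 14.496 Mbps × 826 s × 1.12 = 13410.5 Mb
product demo: 6.696 Mbps × 1740 s × 1.12 = 13049.2 Mb
conference talk: 4.596 Mbps × 1620 s × 1.12 = 8339.0 Mb
animated explainer: 6.456 Mbps × 180 s × 1.12 = 1301.5 Mb
Total: 184957.4 Mb = 23119.7 MB.
= 23.12 GB.

23.1 GB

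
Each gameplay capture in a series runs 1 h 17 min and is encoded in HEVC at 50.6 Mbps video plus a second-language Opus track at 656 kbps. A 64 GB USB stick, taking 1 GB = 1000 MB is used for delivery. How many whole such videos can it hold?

2

1 h 17 min = 77 min = 4620 s
Audio: 656 kbps = 0.656 Mbps.
Total bitrate: 51.256 Mbps.
Per item: 51.256 Mbps × 4620 s = 236,803 Mb = 29,600 MB.
Capacity: 64 GB = 512,000 Mb; 2.16 items → 2 complete.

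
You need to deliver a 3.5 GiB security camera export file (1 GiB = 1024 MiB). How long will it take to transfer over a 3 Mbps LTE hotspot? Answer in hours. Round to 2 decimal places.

2.78 hours

File: 3.5 GiB = 30064.8 Mb.
At 3 Mbps: 30064.8 / 3 = 10021.6 s ≈ 2.78 hours.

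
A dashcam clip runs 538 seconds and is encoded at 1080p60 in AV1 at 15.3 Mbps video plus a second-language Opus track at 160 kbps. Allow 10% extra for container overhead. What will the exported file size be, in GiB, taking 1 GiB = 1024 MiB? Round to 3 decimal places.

1.065 GiB

Audio: 160 kbps = 0.160 Mbps.
Total bitrate: 15.3 + 0.160 = 15.460 Mbps.
Stream data: 15.460 Mbps × 538 s = 8317.5 Mb.
With 10% container overhead: ×1.10.
9,149 Mb = 1,143,653,500 bytes ÷ 1,073,741,824 = 1.065 GiB.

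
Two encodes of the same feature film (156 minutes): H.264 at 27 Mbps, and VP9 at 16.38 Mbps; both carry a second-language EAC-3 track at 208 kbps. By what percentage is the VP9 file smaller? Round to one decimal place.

156 min = 9360 s
Audio: 208 kbps = 0.208 Mbps.
H.264: 27.208 Mbps × 9360 s = 254666.9 Mb = 31.833 GB.
VP9: 16.588 Mbps × 9360 s = 155263.7 Mb = 19.408 GB.
Reduction: (1 − 19.408/31.833) × 100 = 39.03%.

39.0%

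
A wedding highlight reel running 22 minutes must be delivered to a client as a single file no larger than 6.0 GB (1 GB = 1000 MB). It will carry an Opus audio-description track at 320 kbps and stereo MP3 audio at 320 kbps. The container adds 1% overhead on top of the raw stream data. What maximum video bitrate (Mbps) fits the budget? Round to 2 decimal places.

Budget: 6.0 GB = 48000.0 Mb.
Stream payload after overhead: 48000.0 / 1.01 = 47524.8 Mb.
22 min = 1320 s
Total bitrate budget: 47524.8 Mb / 1320 s = 36.004 Mbps.
Audio total: 320 + 320 = 640 kbps = 0.640 Mbps.
Video: 36.004 − 0.640 = 35.364 Mbps.

35.36 Mbps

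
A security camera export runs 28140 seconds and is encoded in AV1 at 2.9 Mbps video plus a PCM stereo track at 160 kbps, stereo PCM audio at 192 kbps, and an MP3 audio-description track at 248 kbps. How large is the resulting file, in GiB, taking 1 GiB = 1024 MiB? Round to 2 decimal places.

Audio total: 160 + 192 + 248 = 600 kbps = 0.600 Mbps.
Total bitrate: 2.9 + 0.600 = 3.500 Mbps.
Stream data: 3.500 Mbps × 28140 s = 98490.0 Mb.
98,490 Mb = 12,311,250,000 bytes ÷ 1,073,741,824 = 11.47 GiB.

11.47 GiB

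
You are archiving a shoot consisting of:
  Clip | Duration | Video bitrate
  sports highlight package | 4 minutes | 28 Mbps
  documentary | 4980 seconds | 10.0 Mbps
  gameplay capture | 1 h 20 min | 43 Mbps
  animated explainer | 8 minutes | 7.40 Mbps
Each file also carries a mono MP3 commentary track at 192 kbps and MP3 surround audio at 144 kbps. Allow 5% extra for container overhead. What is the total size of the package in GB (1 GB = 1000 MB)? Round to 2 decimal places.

35.44 GB

Audio total: 192 + 144 = 336 kbps = 0.336 Mbps.
sports highlight package: 28.336 Mbps × 240 s × 1.05 = 7140.7 Mb
documentary: 10.336 Mbps × 4980 s × 1.05 = 54046.9 Mb
gameplay capture: 43.336 Mbps × 4800 s × 1.05 = 218413.4 Mb
animated explainer: 7.736 Mbps × 480 s × 1.05 = 3898.9 Mb
Total: 283500.0 Mb = 35437.5 MB.
= 35.44 GB.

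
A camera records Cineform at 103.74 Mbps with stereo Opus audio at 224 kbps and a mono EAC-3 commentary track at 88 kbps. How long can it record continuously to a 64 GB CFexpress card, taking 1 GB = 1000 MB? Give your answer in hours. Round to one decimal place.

1.4 hours

Audio total: 224 + 88 = 312 kbps = 0.312 Mbps.
Total bitrate: 103.74 + 0.312 = 104.052 Mbps.
Capacity: 64 GB = 512,000 Mb.
Recording time: 512,000 / 104.052 = 4,921 s ≈ 1.37 hours.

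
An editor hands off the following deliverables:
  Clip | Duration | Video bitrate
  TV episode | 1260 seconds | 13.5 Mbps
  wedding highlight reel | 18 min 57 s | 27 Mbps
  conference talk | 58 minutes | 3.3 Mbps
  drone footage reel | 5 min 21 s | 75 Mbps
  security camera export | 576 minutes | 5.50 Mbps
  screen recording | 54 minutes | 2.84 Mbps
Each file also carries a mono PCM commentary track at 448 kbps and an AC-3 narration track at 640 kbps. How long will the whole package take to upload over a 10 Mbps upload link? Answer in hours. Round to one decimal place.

9.2 hours

Audio total: 448 + 640 = 1088 kbps = 1.088 Mbps.
TV episode: 14.588 Mbps × 1260 s = 18380.9 Mb
wedding highlight reel: 28.088 Mbps × 1137 s = 31936.1 Mb
conference talk: 4.388 Mbps × 3480 s = 15270.2 Mb
drone footage reel: 76.088 Mbps × 321 s = 24424.2 Mb
security camera export: 6.588 Mbps × 34560 s = 227681.3 Mb
screen recording: 3.928 Mbps × 3240 s = 12726.7 Mb
Total: 330419.4 Mb = 41302.4 MB.
At 10 Mbps: 330419.4 / 10 = 33042 s ≈ 9.18 hours.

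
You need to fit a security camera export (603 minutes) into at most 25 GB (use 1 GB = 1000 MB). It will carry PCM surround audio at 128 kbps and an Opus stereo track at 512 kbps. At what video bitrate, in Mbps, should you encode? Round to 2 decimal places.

4.89 Mbps

Budget: 25 GB = 200000.0 Mb.
603 min = 36180 s
Total bitrate budget: 200000.0 Mb / 36180 s = 5.528 Mbps.
Audio total: 128 + 512 = 640 kbps = 0.640 Mbps.
Video: 5.528 − 0.640 = 4.888 Mbps.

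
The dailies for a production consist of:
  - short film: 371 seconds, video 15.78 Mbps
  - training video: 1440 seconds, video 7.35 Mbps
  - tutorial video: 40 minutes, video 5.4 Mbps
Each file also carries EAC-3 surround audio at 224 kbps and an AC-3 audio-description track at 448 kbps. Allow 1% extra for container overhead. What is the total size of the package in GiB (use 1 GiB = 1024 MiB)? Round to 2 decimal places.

Audio total: 224 + 448 = 672 kbps = 0.672 Mbps.
short film: 16.452 Mbps × 371 s × 1.01 = 6164.7 Mb
training video: 8.022 Mbps × 1440 s × 1.01 = 11667.2 Mb
tutorial video: 6.072 Mbps × 2400 s × 1.01 = 14718.5 Mb
Total: 32550.5 Mb = 4068.8 MB.
= 3.789 GiB.

3.79 GiB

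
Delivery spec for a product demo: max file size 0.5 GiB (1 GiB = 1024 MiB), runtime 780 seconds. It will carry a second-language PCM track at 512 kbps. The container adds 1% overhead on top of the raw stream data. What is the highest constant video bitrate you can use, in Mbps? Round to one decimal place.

4.9 Mbps

Budget: 0.5 GiB = 4295.0 Mb.
Stream payload after overhead: 4295.0 / 1.01 = 4252.4 Mb.
Total bitrate budget: 4252.4 Mb / 780 s = 5.452 Mbps.
Audio: 512 kbps = 0.512 Mbps.
Video: 5.452 − 0.512 = 4.940 Mbps.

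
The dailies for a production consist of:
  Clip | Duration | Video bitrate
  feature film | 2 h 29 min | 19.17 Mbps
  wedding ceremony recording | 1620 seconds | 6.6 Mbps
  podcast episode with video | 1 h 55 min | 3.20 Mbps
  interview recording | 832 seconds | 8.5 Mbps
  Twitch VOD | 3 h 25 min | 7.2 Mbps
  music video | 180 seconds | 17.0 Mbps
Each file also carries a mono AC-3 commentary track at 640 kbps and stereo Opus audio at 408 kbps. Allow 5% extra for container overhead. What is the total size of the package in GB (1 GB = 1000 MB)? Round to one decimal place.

Audio total: 640 + 408 = 1048 kbps = 1.048 Mbps.
feature film: 20.218 Mbps × 8940 s × 1.05 = 189786.4 Mb
wedding ceremony recording: 7.648 Mbps × 1620 s × 1.05 = 13009.2 Mb
podcast episode with video: 4.248 Mbps × 6900 s × 1.05 = 30776.8 Mb
interview recording: 9.548 Mbps × 832 s × 1.05 = 8341.1 Mb
Twitch VOD: 8.248 Mbps × 12300 s × 1.05 = 106522.9 Mb
music video: 18.048 Mbps × 180 s × 1.05 = 3411.1 Mb
Total: 351847.5 Mb = 43980.9 MB.
= 43.98 GB.

44.0 GB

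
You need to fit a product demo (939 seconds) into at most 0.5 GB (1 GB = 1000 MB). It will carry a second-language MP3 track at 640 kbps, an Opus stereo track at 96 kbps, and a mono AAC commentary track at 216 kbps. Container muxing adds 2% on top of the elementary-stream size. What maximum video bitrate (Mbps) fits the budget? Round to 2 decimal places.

3.22 Mbps

Budget: 0.5 GB = 4000.0 Mb.
Stream payload after overhead: 4000.0 / 1.02 = 3921.6 Mb.
Total bitrate budget: 3921.6 Mb / 939 s = 4.176 Mbps.
Audio total: 640 + 96 + 216 = 952 kbps = 0.952 Mbps.
Video: 4.176 − 0.952 = 3.224 Mbps.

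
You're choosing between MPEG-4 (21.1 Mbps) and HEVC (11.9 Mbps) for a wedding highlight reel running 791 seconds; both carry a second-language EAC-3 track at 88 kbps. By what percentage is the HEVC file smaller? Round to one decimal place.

43.4%

Audio: 88 kbps = 0.088 Mbps.
MPEG-4: 21.188 Mbps × 791 s = 16759.7 Mb = 2.095 GB.
HEVC: 11.988 Mbps × 791 s = 9482.5 Mb = 1.185 GB.
Reduction: (1 − 1.185/2.095) × 100 = 43.42%.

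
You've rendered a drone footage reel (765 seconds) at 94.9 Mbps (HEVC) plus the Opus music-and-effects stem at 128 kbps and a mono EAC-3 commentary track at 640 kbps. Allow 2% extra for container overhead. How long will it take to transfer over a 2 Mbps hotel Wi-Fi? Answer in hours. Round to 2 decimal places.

Audio total: 128 + 640 = 768 kbps = 0.768 Mbps.
Total bitrate: 95.668 Mbps.
File: 95.668 Mbps × 765 s = 73186.0 Mb.
With 2% container overhead: ×1.02. → 74649.7 Mb.
At 2 Mbps: 74649.7 / 2 = 37324.9 s ≈ 10.4 hours.

10.37 hours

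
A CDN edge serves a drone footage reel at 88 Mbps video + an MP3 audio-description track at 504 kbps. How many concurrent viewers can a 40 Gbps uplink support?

451

Audio: 504 kbps = 0.504 Mbps.
Per-viewer media rate: 88.504 Mbps.
40 Gbps = 40,000 Mbps; 40,000 / 88.504 = 451.96 → 451 viewers.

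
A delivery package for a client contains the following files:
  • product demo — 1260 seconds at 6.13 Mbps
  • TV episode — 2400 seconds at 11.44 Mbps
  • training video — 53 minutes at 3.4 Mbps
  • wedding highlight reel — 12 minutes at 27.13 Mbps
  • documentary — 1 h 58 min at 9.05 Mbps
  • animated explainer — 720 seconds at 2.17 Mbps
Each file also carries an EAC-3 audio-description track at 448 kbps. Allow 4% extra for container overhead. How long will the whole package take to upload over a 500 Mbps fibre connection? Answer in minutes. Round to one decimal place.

Audio: 448 kbps = 0.448 Mbps.
product demo: 6.578 Mbps × 1260 s × 1.04 = 8619.8 Mb
TV episode: 11.888 Mbps × 2400 s × 1.04 = 29672.4 Mb
training video: 3.848 Mbps × 3180 s × 1.04 = 12726.1 Mb
wedding highlight reel: 27.578 Mbps × 720 s × 1.04 = 20650.4 Mb
documentary: 9.498 Mbps × 7080 s × 1.04 = 69935.7 Mb
animated explainer: 2.618 Mbps × 720 s × 1.04 = 1960.4 Mb
Total: 143564.8 Mb = 17945.6 MB.
At 500 Mbps: 143564.8 / 500 = 287 s ≈ 4.79 minutes.

4.8 minutes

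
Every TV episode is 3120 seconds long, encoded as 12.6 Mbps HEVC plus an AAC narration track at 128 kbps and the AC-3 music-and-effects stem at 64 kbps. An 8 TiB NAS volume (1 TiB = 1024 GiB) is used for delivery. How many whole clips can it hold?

Audio total: 128 + 64 = 192 kbps = 0.192 Mbps.
Total bitrate: 12.792 Mbps.
Per item: 12.792 Mbps × 3120 s = 39,911 Mb = 4,989 MB.
Capacity: 8 TiB = 70,368,744 Mb; 1763.14 items → 1763 complete.

1763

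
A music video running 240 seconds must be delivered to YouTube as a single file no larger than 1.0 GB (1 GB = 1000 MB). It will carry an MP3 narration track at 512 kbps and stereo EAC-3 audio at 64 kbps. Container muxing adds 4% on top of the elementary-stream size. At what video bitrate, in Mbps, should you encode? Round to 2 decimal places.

31.48 Mbps

Budget: 1.0 GB = 8000.0 Mb.
Stream payload after overhead: 8000.0 / 1.04 = 7692.3 Mb.
Total bitrate budget: 7692.3 Mb / 240 s = 32.051 Mbps.
Audio total: 512 + 64 = 576 kbps = 0.576 Mbps.
Video: 32.051 − 0.576 = 31.475 Mbps.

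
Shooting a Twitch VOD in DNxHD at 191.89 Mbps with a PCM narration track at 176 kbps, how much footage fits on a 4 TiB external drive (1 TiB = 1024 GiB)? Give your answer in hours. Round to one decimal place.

50.9 hours

Audio: 176 kbps = 0.176 Mbps.
Total bitrate: 191.89 + 0.176 = 192.066 Mbps.
Capacity: 4 TiB = 35,184,372 Mb.
Recording time: 35,184,372 / 192.066 = 183,189 s ≈ 50.9 hours.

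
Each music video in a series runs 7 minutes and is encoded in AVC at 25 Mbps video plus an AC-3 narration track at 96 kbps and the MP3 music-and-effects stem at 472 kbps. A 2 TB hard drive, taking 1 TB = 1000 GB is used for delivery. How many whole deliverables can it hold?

1489

7 min = 420 s
Audio total: 96 + 472 = 568 kbps = 0.568 Mbps.
Total bitrate: 25.568 Mbps.
Per item: 25.568 Mbps × 420 s = 10,739 Mb = 1,342 MB.
Capacity: 2 TB = 16,000,000 Mb; 1489.96 items → 1489 complete.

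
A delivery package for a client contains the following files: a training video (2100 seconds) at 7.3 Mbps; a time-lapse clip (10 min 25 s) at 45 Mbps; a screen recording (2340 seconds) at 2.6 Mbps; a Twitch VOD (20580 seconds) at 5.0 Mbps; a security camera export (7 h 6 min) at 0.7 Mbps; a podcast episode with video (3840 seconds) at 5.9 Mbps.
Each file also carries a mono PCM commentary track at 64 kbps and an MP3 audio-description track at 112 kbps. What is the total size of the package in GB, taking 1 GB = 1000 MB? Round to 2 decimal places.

Audio total: 64 + 112 = 176 kbps = 0.176 Mbps.
training video: 7.476 Mbps × 2100 s = 15699.6 Mb
time-lapse clip: 45.176 Mbps × 625 s = 28235.0 Mb
screen recording: 2.776 Mbps × 2340 s = 6495.8 Mb
Twitch VOD: 5.176 Mbps × 20580 s = 106522.1 Mb
security camera export: 0.876 Mbps × 25560 s = 22390.6 Mb
podcast episode with video: 6.076 Mbps × 3840 s = 23331.8 Mb
Total: 202674.9 Mb = 25334.4 MB.
= 25.33 GB.

25.33 GB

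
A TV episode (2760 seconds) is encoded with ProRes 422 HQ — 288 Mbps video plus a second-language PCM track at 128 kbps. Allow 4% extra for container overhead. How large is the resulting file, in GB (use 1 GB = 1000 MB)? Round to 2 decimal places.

103.38 GB

Audio: 128 kbps = 0.128 Mbps.
Total bitrate: 288 + 0.128 = 288.128 Mbps.
Stream data: 288.128 Mbps × 2760 s = 795233.3 Mb.
With 4% container overhead: ×1.04.
827,043 Mb ÷ 8 = 103,380 MB → 103.4 GB.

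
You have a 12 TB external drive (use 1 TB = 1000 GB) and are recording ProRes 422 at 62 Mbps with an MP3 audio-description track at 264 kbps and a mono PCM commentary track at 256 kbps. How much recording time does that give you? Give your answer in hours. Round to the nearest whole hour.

Audio total: 264 + 256 = 520 kbps = 0.520 Mbps.
Total bitrate: 62 + 0.520 = 62.520 Mbps.
Capacity: 12 TB = 96,000,000 Mb.
Recording time: 96,000,000 / 62.520 = 1,535,509 s ≈ 427 hours.

427 hours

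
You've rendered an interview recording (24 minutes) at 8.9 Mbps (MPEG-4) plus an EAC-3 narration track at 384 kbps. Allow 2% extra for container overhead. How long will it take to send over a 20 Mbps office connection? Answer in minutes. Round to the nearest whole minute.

24 min = 1440 s
Audio: 384 kbps = 0.384 Mbps.
Total bitrate: 9.284 Mbps.
File: 9.284 Mbps × 1440 s = 13369.0 Mb.
With 2% container overhead: ×1.02. → 13636.3 Mb.
At 20 Mbps: 13636.3 / 20 = 681.8 s ≈ 11.4 minutes.

11 minutes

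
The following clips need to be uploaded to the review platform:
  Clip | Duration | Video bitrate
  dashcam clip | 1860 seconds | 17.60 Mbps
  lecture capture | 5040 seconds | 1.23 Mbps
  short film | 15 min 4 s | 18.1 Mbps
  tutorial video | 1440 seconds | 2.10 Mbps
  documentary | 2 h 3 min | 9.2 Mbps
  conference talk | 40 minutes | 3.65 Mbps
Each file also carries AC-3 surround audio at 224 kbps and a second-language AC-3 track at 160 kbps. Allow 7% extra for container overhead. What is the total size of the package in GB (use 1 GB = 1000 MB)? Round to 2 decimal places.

19.03 GB

Audio total: 224 + 160 = 384 kbps = 0.384 Mbps.
dashcam clip: 17.984 Mbps × 1860 s × 1.07 = 35791.8 Mb
lecture capture: 1.614 Mbps × 5040 s × 1.07 = 8704.0 Mb
short film: 18.484 Mbps × 904 s × 1.07 = 17879.2 Mb
tutorial video: 2.484 Mbps × 1440 s × 1.07 = 3827.3 Mb
documentary: 9.584 Mbps × 7380 s × 1.07 = 75681.0 Mb
conference talk: 4.034 Mbps × 2400 s × 1.07 = 10359.3 Mb
Total: 152242.6 Mb = 19030.3 MB.
= 19.03 GB.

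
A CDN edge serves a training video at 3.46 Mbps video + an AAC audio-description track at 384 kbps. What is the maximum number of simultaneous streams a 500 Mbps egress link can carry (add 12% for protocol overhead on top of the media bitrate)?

Audio: 384 kbps = 0.384 Mbps.
Per-viewer media rate: 3.844 Mbps.
On the wire with 12% overhead: 4.305 Mbps.
500 Mbps = 500.0 Mbps; 500.0 / 4.305 = 116.14 → 116 viewers.

116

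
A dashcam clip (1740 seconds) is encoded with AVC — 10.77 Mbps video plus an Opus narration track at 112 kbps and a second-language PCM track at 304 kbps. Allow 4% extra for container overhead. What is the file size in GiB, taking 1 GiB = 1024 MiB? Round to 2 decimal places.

2.36 GiB

Audio total: 112 + 304 = 416 kbps = 0.416 Mbps.
Total bitrate: 10.77 + 0.416 = 11.186 Mbps.
Stream data: 11.186 Mbps × 1740 s = 19463.6 Mb.
With 4% container overhead: ×1.04.
20,242 Mb = 2,530,273,200 bytes ÷ 1,073,741,824 = 2.357 GiB.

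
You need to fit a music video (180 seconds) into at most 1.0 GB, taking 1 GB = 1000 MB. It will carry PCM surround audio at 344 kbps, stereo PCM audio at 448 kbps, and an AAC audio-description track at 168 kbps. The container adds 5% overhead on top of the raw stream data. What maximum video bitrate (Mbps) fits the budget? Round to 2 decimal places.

41.37 Mbps

Budget: 1.0 GB = 8000.0 Mb.
Stream payload after overhead: 8000.0 / 1.05 = 7619.0 Mb.
Total bitrate budget: 7619.0 Mb / 180 s = 42.328 Mbps.
Audio total: 344 + 448 + 168 = 960 kbps = 0.960 Mbps.
Video: 42.328 − 0.960 = 41.368 Mbps.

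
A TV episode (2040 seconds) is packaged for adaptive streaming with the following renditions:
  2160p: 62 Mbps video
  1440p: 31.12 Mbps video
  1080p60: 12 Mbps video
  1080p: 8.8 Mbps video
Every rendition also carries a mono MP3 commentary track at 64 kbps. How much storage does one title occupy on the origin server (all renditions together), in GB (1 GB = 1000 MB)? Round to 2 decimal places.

Audio: 64 kbps = 0.064 Mbps.
Sum of rendition bitrates: (62+0.064) + (31.12+0.064) + (12+0.064) + (8.8+0.064) = 114.176 Mbps.
× 2040 s = 232,919 Mb = 29,115 MB = 29.11 GB.

29.11 GB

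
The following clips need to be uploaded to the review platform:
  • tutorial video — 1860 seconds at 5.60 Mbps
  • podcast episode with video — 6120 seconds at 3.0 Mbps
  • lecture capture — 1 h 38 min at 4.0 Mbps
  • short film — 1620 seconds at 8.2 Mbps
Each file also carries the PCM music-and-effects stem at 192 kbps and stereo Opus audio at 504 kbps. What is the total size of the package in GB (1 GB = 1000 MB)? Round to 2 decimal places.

Audio total: 192 + 504 = 696 kbps = 0.696 Mbps.
tutorial video: 6.296 Mbps × 1860 s = 11710.6 Mb
podcast episode with video: 3.696 Mbps × 6120 s = 22619.5 Mb
lecture capture: 4.696 Mbps × 5880 s = 27612.5 Mb
short film: 8.896 Mbps × 1620 s = 14411.5 Mb
Total: 76354.1 Mb = 9544.3 MB.
= 9.544 GB.

9.54 GB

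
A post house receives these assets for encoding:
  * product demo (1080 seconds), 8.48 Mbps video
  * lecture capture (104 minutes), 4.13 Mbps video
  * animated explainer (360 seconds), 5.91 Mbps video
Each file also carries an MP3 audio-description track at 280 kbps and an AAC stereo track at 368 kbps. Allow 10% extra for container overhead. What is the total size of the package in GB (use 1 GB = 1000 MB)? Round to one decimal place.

5.8 GB

Audio total: 280 + 368 = 648 kbps = 0.648 Mbps.
product demo: 9.128 Mbps × 1080 s × 1.10 = 10844.1 Mb
lecture capture: 4.778 Mbps × 6240 s × 1.10 = 32796.2 Mb
animated explainer: 6.558 Mbps × 360 s × 1.10 = 2597.0 Mb
Total: 46237.2 Mb = 5779.7 MB.
= 5.780 GB.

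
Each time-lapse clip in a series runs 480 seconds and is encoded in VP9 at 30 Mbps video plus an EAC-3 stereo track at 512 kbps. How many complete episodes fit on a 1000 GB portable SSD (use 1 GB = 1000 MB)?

Audio: 512 kbps = 0.512 Mbps.
Total bitrate: 30.512 Mbps.
Per item: 30.512 Mbps × 480 s = 14,646 Mb = 1,831 MB.
Capacity: 1000 GB = 8,000,000 Mb; 546.23 items → 546 complete.

546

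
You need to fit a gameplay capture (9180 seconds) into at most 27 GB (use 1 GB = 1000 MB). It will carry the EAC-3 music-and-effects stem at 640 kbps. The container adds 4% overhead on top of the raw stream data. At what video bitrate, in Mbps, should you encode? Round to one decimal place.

Budget: 27 GB = 216000.0 Mb.
Stream payload after overhead: 216000.0 / 1.04 = 207692.3 Mb.
Total bitrate budget: 207692.3 Mb / 9180 s = 22.624 Mbps.
Audio: 640 kbps = 0.640 Mbps.
Video: 22.624 − 0.640 = 21.984 Mbps.

22.0 Mbps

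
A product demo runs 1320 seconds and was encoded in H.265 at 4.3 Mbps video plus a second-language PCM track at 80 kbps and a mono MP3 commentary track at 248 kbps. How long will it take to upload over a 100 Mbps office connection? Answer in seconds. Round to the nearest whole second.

61 seconds

Audio total: 80 + 248 = 328 kbps = 0.328 Mbps.
Total bitrate: 4.628 Mbps.
File: 4.628 Mbps × 1320 s = 6109.0 Mb.
At 100 Mbps: 6109.0 / 100 = 61.1 s ≈ 61.1 seconds.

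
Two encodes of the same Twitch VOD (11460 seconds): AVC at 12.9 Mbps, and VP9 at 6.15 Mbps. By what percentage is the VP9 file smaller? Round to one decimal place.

AVC: 12.900 Mbps × 11460 s = 147834.0 Mb = 18.479 GB.
VP9: 6.150 Mbps × 11460 s = 70479.0 Mb = 8.810 GB.
Reduction: (1 − 8.810/18.479) × 100 = 52.33%.

52.3%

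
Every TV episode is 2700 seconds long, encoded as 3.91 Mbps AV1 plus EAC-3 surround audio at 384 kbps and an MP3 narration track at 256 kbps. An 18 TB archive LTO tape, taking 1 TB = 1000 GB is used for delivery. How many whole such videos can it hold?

Audio total: 384 + 256 = 640 kbps = 0.640 Mbps.
Total bitrate: 4.550 Mbps.
Per item: 4.550 Mbps × 2700 s = 12,285 Mb = 1,536 MB.
Capacity: 18 TB = 144,000,000 Mb; 11721.61 items → 11721 complete.

11721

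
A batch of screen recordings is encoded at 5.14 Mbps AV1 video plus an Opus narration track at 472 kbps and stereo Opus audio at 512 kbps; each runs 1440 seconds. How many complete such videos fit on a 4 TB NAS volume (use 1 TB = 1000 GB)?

3628

Audio total: 472 + 512 = 984 kbps = 0.984 Mbps.
Total bitrate: 6.124 Mbps.
Per item: 6.124 Mbps × 1440 s = 8,819 Mb = 1,102 MB.
Capacity: 4 TB = 32,000,000 Mb; 3628.71 items → 3628 complete.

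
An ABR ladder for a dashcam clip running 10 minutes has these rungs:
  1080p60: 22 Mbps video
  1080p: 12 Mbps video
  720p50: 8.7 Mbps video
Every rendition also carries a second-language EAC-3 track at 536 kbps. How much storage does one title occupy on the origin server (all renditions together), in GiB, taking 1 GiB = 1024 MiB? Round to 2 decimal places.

10 min = 600 s
Audio: 536 kbps = 0.536 Mbps.
Sum of rendition bitrates: (22+0.536) + (12+0.536) + (8.7+0.536) = 44.308 Mbps.
× 600 s = 26,585 Mb = 3,323 MB = 3.095 GiB.

3.09 GiB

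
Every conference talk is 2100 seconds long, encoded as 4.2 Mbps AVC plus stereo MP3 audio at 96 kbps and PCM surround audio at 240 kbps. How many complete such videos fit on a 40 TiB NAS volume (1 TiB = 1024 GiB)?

Audio total: 96 + 240 = 336 kbps = 0.336 Mbps.
Total bitrate: 4.536 Mbps.
Per item: 4.536 Mbps × 2100 s = 9,526 Mb = 1,191 MB.
Capacity: 40 TiB = 351,843,721 Mb; 36936.65 items → 36936 complete.

36936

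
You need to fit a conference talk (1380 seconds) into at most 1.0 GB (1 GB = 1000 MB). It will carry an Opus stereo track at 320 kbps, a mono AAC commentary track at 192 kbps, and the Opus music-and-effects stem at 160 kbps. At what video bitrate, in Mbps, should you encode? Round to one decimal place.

Budget: 1.0 GB = 8000.0 Mb.
Total bitrate budget: 8000.0 Mb / 1380 s = 5.797 Mbps.
Audio total: 320 + 192 + 160 = 672 kbps = 0.672 Mbps.
Video: 5.797 − 0.672 = 5.125 Mbps.

5.1 Mbps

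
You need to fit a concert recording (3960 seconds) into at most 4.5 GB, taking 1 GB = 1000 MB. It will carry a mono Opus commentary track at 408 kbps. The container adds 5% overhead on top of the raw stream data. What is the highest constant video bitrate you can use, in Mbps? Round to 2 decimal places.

8.25 Mbps

Budget: 4.5 GB = 36000.0 Mb.
Stream payload after overhead: 36000.0 / 1.05 = 34285.7 Mb.
Total bitrate budget: 34285.7 Mb / 3960 s = 8.658 Mbps.
Audio: 408 kbps = 0.408 Mbps.
Video: 8.658 − 0.408 = 8.250 Mbps.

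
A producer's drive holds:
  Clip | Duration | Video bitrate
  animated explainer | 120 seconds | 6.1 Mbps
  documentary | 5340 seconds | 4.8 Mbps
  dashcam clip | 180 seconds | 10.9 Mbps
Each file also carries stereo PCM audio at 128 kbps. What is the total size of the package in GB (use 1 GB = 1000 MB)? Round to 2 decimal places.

Audio: 128 kbps = 0.128 Mbps.
animated explainer: 6.228 Mbps × 120 s = 747.4 Mb
documentary: 4.928 Mbps × 5340 s = 26315.5 Mb
dashcam clip: 11.028 Mbps × 180 s = 1985.0 Mb
Total: 29047.9 Mb = 3631.0 MB.
= 3.631 GB.

3.63 GB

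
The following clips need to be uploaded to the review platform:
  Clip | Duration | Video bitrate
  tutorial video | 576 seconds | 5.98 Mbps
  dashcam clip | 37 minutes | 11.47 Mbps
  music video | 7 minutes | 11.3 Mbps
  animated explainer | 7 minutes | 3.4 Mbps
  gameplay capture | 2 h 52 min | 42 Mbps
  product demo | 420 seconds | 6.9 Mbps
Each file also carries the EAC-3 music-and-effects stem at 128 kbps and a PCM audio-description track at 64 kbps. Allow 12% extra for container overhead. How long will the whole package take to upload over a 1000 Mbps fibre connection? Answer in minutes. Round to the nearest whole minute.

Audio total: 128 + 64 = 192 kbps = 0.192 Mbps.
tutorial video: 6.172 Mbps × 576 s × 1.12 = 3981.7 Mb
dashcam clip: 11.662 Mbps × 2220 s × 1.12 = 28996.4 Mb
music video: 11.492 Mbps × 420 s × 1.12 = 5405.8 Mb
animated explainer: 3.592 Mbps × 420 s × 1.12 = 1689.7 Mb
gameplay capture: 42.192 Mbps × 10320 s × 1.12 = 487672.0 Mb
product demo: 7.092 Mbps × 420 s × 1.12 = 3336.1 Mb
Total: 531081.7 Mb = 66385.2 MB.
At 1000 Mbps: 531081.7 / 1000 = 531 s ≈ 8.85 minutes.

9 minutes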